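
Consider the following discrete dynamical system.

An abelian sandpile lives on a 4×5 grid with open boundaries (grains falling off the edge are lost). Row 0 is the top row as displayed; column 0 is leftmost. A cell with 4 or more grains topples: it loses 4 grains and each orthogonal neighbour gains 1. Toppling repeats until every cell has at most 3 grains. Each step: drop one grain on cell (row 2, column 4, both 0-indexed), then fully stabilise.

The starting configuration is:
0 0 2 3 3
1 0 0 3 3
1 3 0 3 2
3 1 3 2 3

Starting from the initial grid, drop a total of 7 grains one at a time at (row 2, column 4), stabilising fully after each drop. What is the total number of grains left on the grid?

gen 0: 0 0 2 3 3
1 0 0 3 3
1 3 0 3 2
3 1 3 2 3
gen 1: 0 0 2 3 3
1 0 0 3 3
1 3 0 3 3
3 1 3 2 3
gen 2: 0 0 3 1 1
1 0 1 2 2
1 3 2 2 3
3 2 0 1 1
gen 3: 0 0 3 1 1
1 0 1 2 3
1 3 2 3 0
3 2 0 1 2
gen 4: 0 0 3 1 1
1 0 1 2 3
1 3 2 3 1
3 2 0 1 2
gen 5: 0 0 3 1 1
1 0 1 2 3
1 3 2 3 2
3 2 0 1 2
gen 6: 0 0 3 1 1
1 0 1 2 3
1 3 2 3 3
3 2 0 1 2
gen 7: 0 0 3 2 2
1 0 2 0 1
1 3 3 1 2
3 2 0 2 3

31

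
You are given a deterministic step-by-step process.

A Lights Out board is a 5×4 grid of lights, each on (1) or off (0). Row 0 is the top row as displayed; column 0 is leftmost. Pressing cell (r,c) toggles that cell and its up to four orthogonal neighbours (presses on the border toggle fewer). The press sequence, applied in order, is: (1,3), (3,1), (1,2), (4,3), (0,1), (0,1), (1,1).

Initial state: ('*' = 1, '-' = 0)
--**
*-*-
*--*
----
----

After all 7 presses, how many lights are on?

10

gen 0: --**
*-*-
*--*
----
----
gen 1: --*-
*--*
*---
----
----
gen 2: --*-
*--*
**--
***-
-*--
gen 3: ----
***-
***-
***-
-*--
gen 4: ----
***-
***-
****
-***
gen 5: ***-
*-*-
***-
****
-***
gen 6: ----
***-
***-
****
-***
gen 7: -*--
----
*-*-
****
-***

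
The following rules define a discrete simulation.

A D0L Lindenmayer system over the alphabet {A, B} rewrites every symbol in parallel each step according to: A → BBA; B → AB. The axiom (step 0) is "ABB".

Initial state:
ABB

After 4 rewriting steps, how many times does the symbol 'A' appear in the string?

41

k=0  ABB
k=1  BBAABAB
k=2  ABABBBABBAABBBAAB
k=3  BBAABBBAABABABBBAABABBBABBAABABABBBABBAAB
k=4  ABABBBABBAABABABBBABBAABBBAABBBAABABABBBABBAABBBAABABABBBAABABBBABBAABBBAABBBAABABABBBAABABBBABBAAB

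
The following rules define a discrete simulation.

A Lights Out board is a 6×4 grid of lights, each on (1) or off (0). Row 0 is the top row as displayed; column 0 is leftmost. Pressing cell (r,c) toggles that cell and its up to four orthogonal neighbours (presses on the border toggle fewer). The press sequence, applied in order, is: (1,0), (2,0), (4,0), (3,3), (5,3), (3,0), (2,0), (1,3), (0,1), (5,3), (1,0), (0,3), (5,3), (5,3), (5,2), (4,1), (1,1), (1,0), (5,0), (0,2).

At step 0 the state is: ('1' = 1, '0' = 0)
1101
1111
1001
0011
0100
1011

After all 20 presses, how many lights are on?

11

gen 0: 1101
1111
1001
0011
0100
1011
gen 1: 0101
0011
0001
0011
0100
1011
gen 2: 0101
1011
1101
1011
0100
1011
gen 3: 0101
1011
1101
0011
1000
0011
gen 4: 0101
1011
1100
0000
1001
0011
gen 5: 0101
1011
1100
0000
1000
0000
gen 6: 0101
1011
0100
1100
0000
0000
gen 7: 0101
0011
1000
0100
0000
0000
gen 8: 0100
0000
1001
0100
0000
0000
gen 9: 1010
0100
1001
0100
0000
0000
gen 10: 1010
0100
1001
0100
0001
0011
gen 11: 0010
1000
0001
0100
0001
0011
gen 12: 0001
1001
0001
0100
0001
0011
gen 13: 0001
1001
0001
0100
0000
0000
gen 14: 0001
1001
0001
0100
0001
0011
gen 15: 0001
1001
0001
0100
0011
0100
gen 16: 0001
1001
0001
0000
1101
0000
gen 17: 0101
0111
0101
0000
1101
0000
gen 18: 1101
1011
1101
0000
1101
0000
gen 19: 1101
1011
1101
0000
0101
1100
gen 20: 1010
1001
1101
0000
0101
1100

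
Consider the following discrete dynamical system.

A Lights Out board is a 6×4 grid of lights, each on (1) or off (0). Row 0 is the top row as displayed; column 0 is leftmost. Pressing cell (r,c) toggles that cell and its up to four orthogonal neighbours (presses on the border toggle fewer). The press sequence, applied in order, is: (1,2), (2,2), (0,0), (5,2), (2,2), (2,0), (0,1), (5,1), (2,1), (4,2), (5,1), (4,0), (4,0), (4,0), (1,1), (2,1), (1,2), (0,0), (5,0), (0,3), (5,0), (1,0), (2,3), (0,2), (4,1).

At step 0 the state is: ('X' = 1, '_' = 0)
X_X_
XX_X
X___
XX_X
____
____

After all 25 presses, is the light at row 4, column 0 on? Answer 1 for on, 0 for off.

t=0: X_X_
XX_X
X___
XX_X
____
____
t=1: X___
X_X_
X_X_
XX_X
____
____
t=2: X___
X___
XX_X
XXXX
____
____
t=3: _X__
____
XX_X
XXXX
____
____
t=4: _X__
____
XX_X
XXXX
__X_
_XXX
t=5: _X__
__X_
X_X_
XX_X
__X_
_XXX
t=6: _X__
X_X_
_XX_
_X_X
__X_
_XXX
t=7: X_X_
XXX_
_XX_
_X_X
__X_
_XXX
t=8: X_X_
XXX_
_XX_
_X_X
_XX_
X__X
t=9: X_X_
X_X_
X___
___X
_XX_
X__X
t=10: X_X_
X_X_
X___
__XX
___X
X_XX
t=11: X_X_
X_X_
X___
__XX
_X_X
_X_X
t=12: X_X_
X_X_
X___
X_XX
X__X
XX_X
t=13: X_X_
X_X_
X___
__XX
_X_X
_X_X
t=14: X_X_
X_X_
X___
X_XX
X__X
XX_X
t=15: XXX_
_X__
XX__
X_XX
X__X
XX_X
t=16: XXX_
____
__X_
XXXX
X__X
XX_X
t=17: XX__
_XXX
____
XXXX
X__X
XX_X
t=18: ____
XXXX
____
XXXX
X__X
XX_X
t=19: ____
XXXX
____
XXXX
___X
___X
t=20: __XX
XXX_
____
XXXX
___X
___X
t=21: __XX
XXX_
____
XXXX
X__X
XX_X
t=22: X_XX
__X_
X___
XXXX
X__X
XX_X
t=23: X_XX
__XX
X_XX
XXX_
X__X
XX_X
t=24: XX__
___X
X_XX
XXX_
X__X
XX_X
t=25: XX__
___X
X_XX
X_X_
_XXX
X__X

0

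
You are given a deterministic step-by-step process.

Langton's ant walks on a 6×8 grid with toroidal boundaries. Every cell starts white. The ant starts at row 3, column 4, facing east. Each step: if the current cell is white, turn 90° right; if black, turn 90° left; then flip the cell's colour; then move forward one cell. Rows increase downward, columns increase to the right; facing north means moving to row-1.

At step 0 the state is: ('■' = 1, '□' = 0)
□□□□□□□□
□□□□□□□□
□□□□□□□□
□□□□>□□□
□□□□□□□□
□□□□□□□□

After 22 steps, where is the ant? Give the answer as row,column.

0,3

step 0: □□□□□□□□
□□□□□□□□
□□□□□□□□
□□□□>□□□
□□□□□□□□
□□□□□□□□
step 1: □□□□□□□□
□□□□□□□□
□□□□□□□□
□□□□■□□□
□□□□v□□□
□□□□□□□□
step 2: □□□□□□□□
□□□□□□□□
□□□□□□□□
□□□□■□□□
□□□<■□□□
□□□□□□□□
step 3: □□□□□□□□
□□□□□□□□
□□□□□□□□
□□□^■□□□
□□□■■□□□
□□□□□□□□
step 4: □□□□□□□□
□□□□□□□□
□□□□□□□□
□□□■>□□□
□□□■■□□□
□□□□□□□□
step 5: □□□□□□□□
□□□□□□□□
□□□□^□□□
□□□■□□□□
□□□■■□□□
□□□□□□□□
step 6: □□□□□□□□
□□□□□□□□
□□□□■>□□
□□□■□□□□
□□□■■□□□
□□□□□□□□
step 7: □□□□□□□□
□□□□□□□□
□□□□■■□□
□□□■□v□□
□□□■■□□□
□□□□□□□□
step 8: □□□□□□□□
□□□□□□□□
□□□□■■□□
□□□■<■□□
□□□■■□□□
□□□□□□□□
step 9: □□□□□□□□
□□□□□□□□
□□□□^■□□
□□□■■■□□
□□□■■□□□
□□□□□□□□
step 10: □□□□□□□□
□□□□□□□□
□□□<□■□□
□□□■■■□□
□□□■■□□□
□□□□□□□□
step 11: □□□□□□□□
□□□^□□□□
□□□■□■□□
□□□■■■□□
□□□■■□□□
□□□□□□□□
step 12: □□□□□□□□
□□□■>□□□
□□□■□■□□
□□□■■■□□
□□□■■□□□
□□□□□□□□
step 13: □□□□□□□□
□□□■■□□□
□□□■v■□□
□□□■■■□□
□□□■■□□□
□□□□□□□□
step 14: □□□□□□□□
□□□■■□□□
□□□<■■□□
□□□■■■□□
□□□■■□□□
□□□□□□□□
step 15: □□□□□□□□
□□□■■□□□
□□□□■■□□
□□□v■■□□
□□□■■□□□
□□□□□□□□
step 16: □□□□□□□□
□□□■■□□□
□□□□■■□□
□□□□>■□□
□□□■■□□□
□□□□□□□□
step 17: □□□□□□□□
□□□■■□□□
□□□□^■□□
□□□□□■□□
□□□■■□□□
□□□□□□□□
step 18: □□□□□□□□
□□□■■□□□
□□□<□■□□
□□□□□■□□
□□□■■□□□
□□□□□□□□
step 19: □□□□□□□□
□□□^■□□□
□□□■□■□□
□□□□□■□□
□□□■■□□□
□□□□□□□□
step 20: □□□□□□□□
□□<□■□□□
□□□■□■□□
□□□□□■□□
□□□■■□□□
□□□□□□□□
step 21: □□^□□□□□
□□■□■□□□
□□□■□■□□
□□□□□■□□
□□□■■□□□
□□□□□□□□
step 22: □□■>□□□□
□□■□■□□□
□□□■□■□□
□□□□□■□□
□□□■■□□□
□□□□□□□□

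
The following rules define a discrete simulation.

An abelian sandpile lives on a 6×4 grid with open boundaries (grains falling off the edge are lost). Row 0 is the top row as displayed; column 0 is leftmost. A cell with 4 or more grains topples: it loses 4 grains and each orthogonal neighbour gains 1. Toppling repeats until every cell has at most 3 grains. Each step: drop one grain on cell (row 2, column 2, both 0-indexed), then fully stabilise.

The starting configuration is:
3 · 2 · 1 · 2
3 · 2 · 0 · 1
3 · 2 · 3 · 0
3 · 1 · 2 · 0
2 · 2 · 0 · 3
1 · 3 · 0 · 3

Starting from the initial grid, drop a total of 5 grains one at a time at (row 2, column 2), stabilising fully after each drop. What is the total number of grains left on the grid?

41

[0] 3 · 2 · 1 · 2
3 · 2 · 0 · 1
3 · 2 · 3 · 0
3 · 1 · 2 · 0
2 · 2 · 0 · 3
1 · 3 · 0 · 3
[1] 3 · 2 · 1 · 2
3 · 2 · 1 · 1
3 · 3 · 0 · 1
3 · 1 · 3 · 0
2 · 2 · 0 · 3
1 · 3 · 0 · 3
[2] 3 · 2 · 1 · 2
3 · 2 · 1 · 1
3 · 3 · 1 · 1
3 · 1 · 3 · 0
2 · 2 · 0 · 3
1 · 3 · 0 · 3
[3] 3 · 2 · 1 · 2
3 · 2 · 1 · 1
3 · 3 · 2 · 1
3 · 1 · 3 · 0
2 · 2 · 0 · 3
1 · 3 · 0 · 3
[4] 3 · 2 · 1 · 2
3 · 2 · 1 · 1
3 · 3 · 3 · 1
3 · 1 · 3 · 0
2 · 2 · 0 · 3
1 · 3 · 0 · 3
[5] 1 · 0 · 2 · 2
2 · 1 · 3 · 1
2 · 3 · 2 · 2
1 · 0 · 1 · 1
3 · 3 · 1 · 3
1 · 3 · 0 · 3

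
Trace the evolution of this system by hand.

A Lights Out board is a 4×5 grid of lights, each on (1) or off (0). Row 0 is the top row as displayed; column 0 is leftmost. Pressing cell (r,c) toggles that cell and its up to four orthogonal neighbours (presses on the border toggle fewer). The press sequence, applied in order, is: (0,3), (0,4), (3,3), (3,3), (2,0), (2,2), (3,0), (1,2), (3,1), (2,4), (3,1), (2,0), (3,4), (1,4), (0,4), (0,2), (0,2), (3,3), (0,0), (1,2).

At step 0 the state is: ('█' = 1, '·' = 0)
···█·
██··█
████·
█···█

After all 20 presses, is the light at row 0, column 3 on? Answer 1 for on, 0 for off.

0

t=0: ···█·
██··█
████·
█···█
t=1: ··█·█
██·██
████·
█···█
t=2: ··██·
██·█·
████·
█···█
t=3: ··██·
██·█·
███··
█·██·
t=4: ··██·
██·█·
████·
█···█
t=5: ··██·
·█·█·
··██·
····█
t=6: ··██·
·███·
·█···
··█·█
t=7: ··██·
·███·
██···
███·█
t=8: ···█·
·····
███··
███·█
t=9: ···█·
·····
█·█··
····█
t=10: ···█·
····█
█·███
·····
t=11: ···█·
····█
█████
███··
t=12: ···█·
█···█
··███
·██··
t=13: ···█·
█···█
··██·
·████
t=14: ···██
█··█·
··███
·████
t=15: ·····
█··██
··███
·████
t=16: ·███·
█·███
··███
·████
t=17: ·····
█··██
··███
·████
t=18: ·····
█··██
··█·█
·█···
t=19: ██···
···██
··█·█
·█···
t=20: ███··
·██·█
····█
·█···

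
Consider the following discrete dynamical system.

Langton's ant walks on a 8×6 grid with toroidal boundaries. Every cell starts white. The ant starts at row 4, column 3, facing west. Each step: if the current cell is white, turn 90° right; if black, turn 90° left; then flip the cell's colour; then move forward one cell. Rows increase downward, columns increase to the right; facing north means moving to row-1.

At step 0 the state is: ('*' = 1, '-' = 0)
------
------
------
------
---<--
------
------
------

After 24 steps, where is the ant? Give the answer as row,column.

0) ------
------
------
------
---<--
------
------
------
1) ------
------
------
---^--
---*--
------
------
------
2) ------
------
------
---*>-
---*--
------
------
------
3) ------
------
------
---**-
---*v-
------
------
------
4) ------
------
------
---**-
---<*-
------
------
------
5) ------
------
------
---**-
----*-
---v--
------
------
6) ------
------
------
---**-
----*-
--<*--
------
------
7) ------
------
------
---**-
--^-*-
--**--
------
------
8) ------
------
------
---**-
--*>*-
--**--
------
------
9) ------
------
------
---**-
--***-
--*v--
------
------
10) ------
------
------
---**-
--***-
--*->-
------
------
11) ------
------
------
---**-
--***-
--*-*-
----v-
------
12) ------
------
------
---**-
--***-
--*-*-
---<*-
------
13) ------
------
------
---**-
--***-
--*^*-
---**-
------
14) ------
------
------
---**-
--***-
--**>-
---**-
------
15) ------
------
------
---**-
--**^-
--**--
---**-
------
16) ------
------
------
---**-
--*<--
--**--
---**-
------
17) ------
------
------
---**-
--*---
--*v--
---**-
------
18) ------
------
------
---**-
--*---
--*->-
---**-
------
19) ------
------
------
---**-
--*---
--*-*-
---*v-
------
20) ------
------
------
---**-
--*---
--*-*-
---*->
------
21) ------
------
------
---**-
--*---
--*-*-
---*-*
-----v
22) ------
------
------
---**-
--*---
--*-*-
---*-*
----<*
23) ------
------
------
---**-
--*---
--*-*-
---*^*
----**
24) ------
------
------
---**-
--*---
--*-*-
---**>
----**

6,5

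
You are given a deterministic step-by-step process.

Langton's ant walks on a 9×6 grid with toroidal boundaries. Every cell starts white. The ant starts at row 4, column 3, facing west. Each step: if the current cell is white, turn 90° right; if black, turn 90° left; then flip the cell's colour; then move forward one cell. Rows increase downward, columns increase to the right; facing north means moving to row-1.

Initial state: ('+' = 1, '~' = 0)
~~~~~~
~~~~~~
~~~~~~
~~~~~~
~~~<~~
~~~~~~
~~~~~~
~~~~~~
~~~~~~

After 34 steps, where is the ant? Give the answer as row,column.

k=0  ~~~~~~
~~~~~~
~~~~~~
~~~~~~
~~~<~~
~~~~~~
~~~~~~
~~~~~~
~~~~~~
k=1  ~~~~~~
~~~~~~
~~~~~~
~~~^~~
~~~+~~
~~~~~~
~~~~~~
~~~~~~
~~~~~~
k=2  ~~~~~~
~~~~~~
~~~~~~
~~~+>~
~~~+~~
~~~~~~
~~~~~~
~~~~~~
~~~~~~
k=3  ~~~~~~
~~~~~~
~~~~~~
~~~++~
~~~+v~
~~~~~~
~~~~~~
~~~~~~
~~~~~~
k=4  ~~~~~~
~~~~~~
~~~~~~
~~~++~
~~~<+~
~~~~~~
~~~~~~
~~~~~~
~~~~~~
k=5  ~~~~~~
~~~~~~
~~~~~~
~~~++~
~~~~+~
~~~v~~
~~~~~~
~~~~~~
~~~~~~
k=6  ~~~~~~
~~~~~~
~~~~~~
~~~++~
~~~~+~
~~<+~~
~~~~~~
~~~~~~
~~~~~~
k=7  ~~~~~~
~~~~~~
~~~~~~
~~~++~
~~^~+~
~~++~~
~~~~~~
~~~~~~
~~~~~~
k=8  ~~~~~~
~~~~~~
~~~~~~
~~~++~
~~+>+~
~~++~~
~~~~~~
~~~~~~
~~~~~~
k=9  ~~~~~~
~~~~~~
~~~~~~
~~~++~
~~+++~
~~+v~~
~~~~~~
~~~~~~
~~~~~~
k=10  ~~~~~~
~~~~~~
~~~~~~
~~~++~
~~+++~
~~+~>~
~~~~~~
~~~~~~
~~~~~~
k=11  ~~~~~~
~~~~~~
~~~~~~
~~~++~
~~+++~
~~+~+~
~~~~v~
~~~~~~
~~~~~~
k=12  ~~~~~~
~~~~~~
~~~~~~
~~~++~
~~+++~
~~+~+~
~~~<+~
~~~~~~
~~~~~~
k=13  ~~~~~~
~~~~~~
~~~~~~
~~~++~
~~+++~
~~+^+~
~~~++~
~~~~~~
~~~~~~
k=14  ~~~~~~
~~~~~~
~~~~~~
~~~++~
~~+++~
~~++>~
~~~++~
~~~~~~
~~~~~~
k=15  ~~~~~~
~~~~~~
~~~~~~
~~~++~
~~++^~
~~++~~
~~~++~
~~~~~~
~~~~~~
k=16  ~~~~~~
~~~~~~
~~~~~~
~~~++~
~~+<~~
~~++~~
~~~++~
~~~~~~
~~~~~~
k=17  ~~~~~~
~~~~~~
~~~~~~
~~~++~
~~+~~~
~~+v~~
~~~++~
~~~~~~
~~~~~~
k=18  ~~~~~~
~~~~~~
~~~~~~
~~~++~
~~+~~~
~~+~>~
~~~++~
~~~~~~
~~~~~~
k=19  ~~~~~~
~~~~~~
~~~~~~
~~~++~
~~+~~~
~~+~+~
~~~+v~
~~~~~~
~~~~~~
k=20  ~~~~~~
~~~~~~
~~~~~~
~~~++~
~~+~~~
~~+~+~
~~~+~>
~~~~~~
~~~~~~
k=21  ~~~~~~
~~~~~~
~~~~~~
~~~++~
~~+~~~
~~+~+~
~~~+~+
~~~~~v
~~~~~~
k=22  ~~~~~~
~~~~~~
~~~~~~
~~~++~
~~+~~~
~~+~+~
~~~+~+
~~~~<+
~~~~~~
k=23  ~~~~~~
~~~~~~
~~~~~~
~~~++~
~~+~~~
~~+~+~
~~~+^+
~~~~++
~~~~~~
k=24  ~~~~~~
~~~~~~
~~~~~~
~~~++~
~~+~~~
~~+~+~
~~~++>
~~~~++
~~~~~~
k=25  ~~~~~~
~~~~~~
~~~~~~
~~~++~
~~+~~~
~~+~+^
~~~++~
~~~~++
~~~~~~
k=26  ~~~~~~
~~~~~~
~~~~~~
~~~++~
~~+~~~
>~+~++
~~~++~
~~~~++
~~~~~~
k=27  ~~~~~~
~~~~~~
~~~~~~
~~~++~
~~+~~~
+~+~++
v~~++~
~~~~++
~~~~~~
k=28  ~~~~~~
~~~~~~
~~~~~~
~~~++~
~~+~~~
+~+~++
+~~++<
~~~~++
~~~~~~
k=29  ~~~~~~
~~~~~~
~~~~~~
~~~++~
~~+~~~
+~+~+^
+~~+++
~~~~++
~~~~~~
k=30  ~~~~~~
~~~~~~
~~~~~~
~~~++~
~~+~~~
+~+~<~
+~~+++
~~~~++
~~~~~~
k=31  ~~~~~~
~~~~~~
~~~~~~
~~~++~
~~+~~~
+~+~~~
+~~+v+
~~~~++
~~~~~~
k=32  ~~~~~~
~~~~~~
~~~~~~
~~~++~
~~+~~~
+~+~~~
+~~+~>
~~~~++
~~~~~~
k=33  ~~~~~~
~~~~~~
~~~~~~
~~~++~
~~+~~~
+~+~~^
+~~+~~
~~~~++
~~~~~~
k=34  ~~~~~~
~~~~~~
~~~~~~
~~~++~
~~+~~~
>~+~~+
+~~+~~
~~~~++
~~~~~~

5,0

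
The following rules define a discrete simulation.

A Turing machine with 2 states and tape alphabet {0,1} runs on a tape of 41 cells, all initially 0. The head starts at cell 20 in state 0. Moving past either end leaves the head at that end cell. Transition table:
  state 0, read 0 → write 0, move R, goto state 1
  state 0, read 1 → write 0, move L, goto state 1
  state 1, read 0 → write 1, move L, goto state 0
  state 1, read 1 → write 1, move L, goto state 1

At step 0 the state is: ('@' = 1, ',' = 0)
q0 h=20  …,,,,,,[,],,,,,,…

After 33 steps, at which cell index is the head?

11

t=0: q0 h=20  …,,,,,,[,],,,,,,…
t=1: q1 h=21  …,,,,,,[,],,,,,,…
t=2: q0 h=20  …,,,,,,[,]@,,,,,…
t=3: q1 h=21  …,,,,,,[@],,,,,,…
t=4: q1 h=20  …,,,,,,[,]@,,,,,…
t=5: q0 h=19  …,,,,,,[,]@@,,,,…
t=6: q1 h=20  …,,,,,,[@]@,,,,,…
t=7: q1 h=19  …,,,,,,[,]@@,,,,…
t=8: q0 h=18  …,,,,,,[,]@@@,,,…
t=9: q1 h=19  …,,,,,,[@]@@,,,,…
t=10: q1 h=18  …,,,,,,[,]@@@,,,…
t=11: q0 h=17  …,,,,,,[,]@@@@,,…
t=12: q1 h=18  …,,,,,,[@]@@@,,,…
t=13: q1 h=17  …,,,,,,[,]@@@@,,…
t=14: q0 h=16  …,,,,,,[,]@@@@@,…
t=15: q1 h=17  …,,,,,,[@]@@@@,,…
t=16: q1 h=16  …,,,,,,[,]@@@@@,…
t=17: q0 h=15  …,,,,,,[,]@@@@@@…
t=18: q1 h=16  …,,,,,,[@]@@@@@,…
t=19: q1 h=15  …,,,,,,[,]@@@@@@…
t=20: q0 h=14  …,,,,,,[,]@@@@@@…
t=21: q1 h=15  …,,,,,,[@]@@@@@@…
t=22: q1 h=14  …,,,,,,[,]@@@@@@…
t=23: q0 h=13  …,,,,,,[,]@@@@@@…
t=24: q1 h=14  …,,,,,,[@]@@@@@@…
t=25: q1 h=13  …,,,,,,[,]@@@@@@…
t=26: q0 h=12  …,,,,,,[,]@@@@@@…
t=27: q1 h=13  …,,,,,,[@]@@@@@@…
t=28: q1 h=12  …,,,,,,[,]@@@@@@…
t=29: q0 h=11  …,,,,,,[,]@@@@@@…
t=30: q1 h=12  …,,,,,,[@]@@@@@@…
t=31: q1 h=11  …,,,,,,[,]@@@@@@…
t=32: q0 h=10  …,,,,,,[,]@@@@@@…
t=33: q1 h=11  …,,,,,,[@]@@@@@@…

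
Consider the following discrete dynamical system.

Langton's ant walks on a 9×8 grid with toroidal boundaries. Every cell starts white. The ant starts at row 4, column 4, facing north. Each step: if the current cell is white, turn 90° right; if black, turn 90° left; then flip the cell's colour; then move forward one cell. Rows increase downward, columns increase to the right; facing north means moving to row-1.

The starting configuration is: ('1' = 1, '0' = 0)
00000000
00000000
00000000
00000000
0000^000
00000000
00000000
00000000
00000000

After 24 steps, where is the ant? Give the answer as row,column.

6,2

t=0: 00000000
00000000
00000000
00000000
0000^000
00000000
00000000
00000000
00000000
t=1: 00000000
00000000
00000000
00000000
00001>00
00000000
00000000
00000000
00000000
t=2: 00000000
00000000
00000000
00000000
00001100
00000v00
00000000
00000000
00000000
t=3: 00000000
00000000
00000000
00000000
00001100
0000<100
00000000
00000000
00000000
t=4: 00000000
00000000
00000000
00000000
0000^100
00001100
00000000
00000000
00000000
t=5: 00000000
00000000
00000000
00000000
000<0100
00001100
00000000
00000000
00000000
t=6: 00000000
00000000
00000000
000^0000
00010100
00001100
00000000
00000000
00000000
t=7: 00000000
00000000
00000000
0001>000
00010100
00001100
00000000
00000000
00000000
t=8: 00000000
00000000
00000000
00011000
0001v100
00001100
00000000
00000000
00000000
t=9: 00000000
00000000
00000000
00011000
000<1100
00001100
00000000
00000000
00000000
t=10: 00000000
00000000
00000000
00011000
00001100
000v1100
00000000
00000000
00000000
t=11: 00000000
00000000
00000000
00011000
00001100
00<11100
00000000
00000000
00000000
t=12: 00000000
00000000
00000000
00011000
00^01100
00111100
00000000
00000000
00000000
t=13: 00000000
00000000
00000000
00011000
001>1100
00111100
00000000
00000000
00000000
t=14: 00000000
00000000
00000000
00011000
00111100
001v1100
00000000
00000000
00000000
t=15: 00000000
00000000
00000000
00011000
00111100
0010>100
00000000
00000000
00000000
t=16: 00000000
00000000
00000000
00011000
0011^100
00100100
00000000
00000000
00000000
t=17: 00000000
00000000
00000000
00011000
001<0100
00100100
00000000
00000000
00000000
t=18: 00000000
00000000
00000000
00011000
00100100
001v0100
00000000
00000000
00000000
t=19: 00000000
00000000
00000000
00011000
00100100
00<10100
00000000
00000000
00000000
t=20: 00000000
00000000
00000000
00011000
00100100
00010100
00v00000
00000000
00000000
t=21: 00000000
00000000
00000000
00011000
00100100
00010100
0<100000
00000000
00000000
t=22: 00000000
00000000
00000000
00011000
00100100
0^010100
01100000
00000000
00000000
t=23: 00000000
00000000
00000000
00011000
00100100
01>10100
01100000
00000000
00000000
t=24: 00000000
00000000
00000000
00011000
00100100
01110100
01v00000
00000000
00000000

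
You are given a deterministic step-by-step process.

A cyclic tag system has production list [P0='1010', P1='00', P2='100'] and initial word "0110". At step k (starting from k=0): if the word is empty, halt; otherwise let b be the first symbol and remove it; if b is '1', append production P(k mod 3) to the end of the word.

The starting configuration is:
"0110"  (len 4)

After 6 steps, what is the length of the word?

gen 0: "0110"  (len 4)
gen 1: "110"  (len 3)
gen 2: "1000"  (len 4)
gen 3: "000100"  (len 6)
gen 4: "00100"  (len 5)
gen 5: "0100"  (len 4)
gen 6: "100"  (len 3)

3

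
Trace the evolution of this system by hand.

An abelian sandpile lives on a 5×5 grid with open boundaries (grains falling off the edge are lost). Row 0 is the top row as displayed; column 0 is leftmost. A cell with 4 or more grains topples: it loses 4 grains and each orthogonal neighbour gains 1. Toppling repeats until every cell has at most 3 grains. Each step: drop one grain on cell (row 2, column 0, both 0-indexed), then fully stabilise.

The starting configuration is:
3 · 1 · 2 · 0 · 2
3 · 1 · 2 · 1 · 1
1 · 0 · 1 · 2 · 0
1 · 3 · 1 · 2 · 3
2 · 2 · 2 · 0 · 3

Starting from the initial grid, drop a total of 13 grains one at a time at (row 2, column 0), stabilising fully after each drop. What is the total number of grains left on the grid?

43

gen 0: 3 · 1 · 2 · 0 · 2
3 · 1 · 2 · 1 · 1
1 · 0 · 1 · 2 · 0
1 · 3 · 1 · 2 · 3
2 · 2 · 2 · 0 · 3
gen 1: 3 · 1 · 2 · 0 · 2
3 · 1 · 2 · 1 · 1
2 · 0 · 1 · 2 · 0
1 · 3 · 1 · 2 · 3
2 · 2 · 2 · 0 · 3
gen 2: 3 · 1 · 2 · 0 · 2
3 · 1 · 2 · 1 · 1
3 · 0 · 1 · 2 · 0
1 · 3 · 1 · 2 · 3
2 · 2 · 2 · 0 · 3
gen 3: 0 · 2 · 2 · 0 · 2
1 · 2 · 2 · 1 · 1
1 · 1 · 1 · 2 · 0
2 · 3 · 1 · 2 · 3
2 · 2 · 2 · 0 · 3
gen 4: 0 · 2 · 2 · 0 · 2
1 · 2 · 2 · 1 · 1
2 · 1 · 1 · 2 · 0
2 · 3 · 1 · 2 · 3
2 · 2 · 2 · 0 · 3
gen 5: 0 · 2 · 2 · 0 · 2
1 · 2 · 2 · 1 · 1
3 · 1 · 1 · 2 · 0
2 · 3 · 1 · 2 · 3
2 · 2 · 2 · 0 · 3
gen 6: 0 · 2 · 2 · 0 · 2
2 · 2 · 2 · 1 · 1
0 · 2 · 1 · 2 · 0
3 · 3 · 1 · 2 · 3
2 · 2 · 2 · 0 · 3
gen 7: 0 · 2 · 2 · 0 · 2
2 · 2 · 2 · 1 · 1
1 · 2 · 1 · 2 · 0
3 · 3 · 1 · 2 · 3
2 · 2 · 2 · 0 · 3
gen 8: 0 · 2 · 2 · 0 · 2
2 · 2 · 2 · 1 · 1
2 · 2 · 1 · 2 · 0
3 · 3 · 1 · 2 · 3
2 · 2 · 2 · 0 · 3
gen 9: 0 · 2 · 2 · 0 · 2
2 · 2 · 2 · 1 · 1
3 · 2 · 1 · 2 · 0
3 · 3 · 1 · 2 · 3
2 · 2 · 2 · 0 · 3
gen 10: 0 · 2 · 2 · 0 · 2
3 · 3 · 2 · 1 · 1
2 · 0 · 2 · 2 · 0
1 · 1 · 2 · 2 · 3
3 · 3 · 2 · 0 · 3
gen 11: 0 · 2 · 2 · 0 · 2
3 · 3 · 2 · 1 · 1
3 · 0 · 2 · 2 · 0
1 · 1 · 2 · 2 · 3
3 · 3 · 2 · 0 · 3
gen 12: 1 · 3 · 2 · 0 · 2
1 · 0 · 3 · 1 · 1
1 · 2 · 2 · 2 · 0
2 · 1 · 2 · 2 · 3
3 · 3 · 2 · 0 · 3
gen 13: 1 · 3 · 2 · 0 · 2
1 · 0 · 3 · 1 · 1
2 · 2 · 2 · 2 · 0
2 · 1 · 2 · 2 · 3
3 · 3 · 2 · 0 · 3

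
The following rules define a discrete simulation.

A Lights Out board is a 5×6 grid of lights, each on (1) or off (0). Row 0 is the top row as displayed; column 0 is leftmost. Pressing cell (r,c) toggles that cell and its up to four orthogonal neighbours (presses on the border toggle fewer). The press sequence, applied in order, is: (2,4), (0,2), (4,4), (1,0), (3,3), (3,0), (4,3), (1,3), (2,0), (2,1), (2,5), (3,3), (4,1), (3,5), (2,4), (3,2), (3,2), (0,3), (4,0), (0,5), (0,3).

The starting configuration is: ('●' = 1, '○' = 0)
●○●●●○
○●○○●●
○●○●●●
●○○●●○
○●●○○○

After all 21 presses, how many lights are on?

0) ●○●●●○
○●○○●●
○●○●●●
●○○●●○
○●●○○○
1) ●○●●●○
○●○○○●
○●○○○○
●○○●○○
○●●○○○
2) ●●○○●○
○●●○○●
○●○○○○
●○○●○○
○●●○○○
3) ●●○○●○
○●●○○●
○●○○○○
●○○●●○
○●●●●●
4) ○●○○●○
●○●○○●
●●○○○○
●○○●●○
○●●●●●
5) ○●○○●○
●○●○○●
●●○●○○
●○●○○○
○●●○●●
6) ○●○○●○
●○●○○●
○●○●○○
○●●○○○
●●●○●●
7) ○●○○●○
●○●○○●
○●○●○○
○●●●○○
●●○●○●
8) ○●○●●○
●○○●●●
○●○○○○
○●●●○○
●●○●○●
9) ○●○●●○
○○○●●●
●○○○○○
●●●●○○
●●○●○●
10) ○●○●●○
○●○●●●
○●●○○○
●○●●○○
●●○●○●
11) ○●○●●○
○●○●●○
○●●○●●
●○●●○●
●●○●○●
12) ○●○●●○
○●○●●○
○●●●●●
●○○○●●
●●○○○●
13) ○●○●●○
○●○●●○
○●●●●●
●●○○●●
○○●○○●
14) ○●○●●○
○●○●●○
○●●●●○
●●○○○○
○○●○○○
15) ○●○●●○
○●○●○○
○●●○○●
●●○○●○
○○●○○○
16) ○●○●●○
○●○●○○
○●○○○●
●○●●●○
○○○○○○
17) ○●○●●○
○●○●○○
○●●○○●
●●○○●○
○○●○○○
18) ○●●○○○
○●○○○○
○●●○○●
●●○○●○
○○●○○○
19) ○●●○○○
○●○○○○
○●●○○●
○●○○●○
●●●○○○
20) ○●●○●●
○●○○○●
○●●○○●
○●○○●○
●●●○○○
21) ○●○●○●
○●○●○●
○●●○○●
○●○○●○
●●●○○○

14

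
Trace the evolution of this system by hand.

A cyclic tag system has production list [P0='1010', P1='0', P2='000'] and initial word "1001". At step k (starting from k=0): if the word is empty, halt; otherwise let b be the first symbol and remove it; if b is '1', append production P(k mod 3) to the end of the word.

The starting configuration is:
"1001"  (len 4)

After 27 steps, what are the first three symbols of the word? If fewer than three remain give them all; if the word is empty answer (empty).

k=0  "1001"  (len 4)
k=1  "0011010"  (len 7)
k=2  "011010"  (len 6)
k=3  "11010"  (len 5)
k=4  "10101010"  (len 8)
k=5  "01010100"  (len 8)
k=6  "1010100"  (len 7)
k=7  "0101001010"  (len 10)
k=8  "101001010"  (len 9)
k=9  "01001010000"  (len 11)
k=10  "1001010000"  (len 10)
k=11  "0010100000"  (len 10)
k=12  "010100000"  (len 9)
k=13  "10100000"  (len 8)
k=14  "01000000"  (len 8)
k=15  "1000000"  (len 7)
k=16  "0000001010"  (len 10)
k=17  "000001010"  (len 9)
k=18  "00001010"  (len 8)
k=19  "0001010"  (len 7)
k=20  "001010"  (len 6)
k=21  "01010"  (len 5)
k=22  "1010"  (len 4)
k=23  "0100"  (len 4)
k=24  "100"  (len 3)
k=25  "001010"  (len 6)
k=26  "01010"  (len 5)
k=27  "1010"  (len 4)

101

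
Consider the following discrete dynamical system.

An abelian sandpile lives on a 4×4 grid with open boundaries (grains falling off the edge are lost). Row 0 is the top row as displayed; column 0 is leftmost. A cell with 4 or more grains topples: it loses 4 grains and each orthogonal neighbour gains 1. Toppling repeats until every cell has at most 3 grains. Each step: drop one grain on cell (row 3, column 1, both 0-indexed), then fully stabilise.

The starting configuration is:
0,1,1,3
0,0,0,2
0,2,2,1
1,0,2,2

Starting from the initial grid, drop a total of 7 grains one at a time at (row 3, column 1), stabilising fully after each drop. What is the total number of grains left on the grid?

23

[0] 0,1,1,3
0,0,0,2
0,2,2,1
1,0,2,2
[1] 0,1,1,3
0,0,0,2
0,2,2,1
1,1,2,2
[2] 0,1,1,3
0,0,0,2
0,2,2,1
1,2,2,2
[3] 0,1,1,3
0,0,0,2
0,2,2,1
1,3,2,2
[4] 0,1,1,3
0,0,0,2
0,3,2,1
2,0,3,2
[5] 0,1,1,3
0,0,0,2
0,3,2,1
2,1,3,2
[6] 0,1,1,3
0,0,0,2
0,3,2,1
2,2,3,2
[7] 0,1,1,3
0,0,0,2
0,3,2,1
2,3,3,2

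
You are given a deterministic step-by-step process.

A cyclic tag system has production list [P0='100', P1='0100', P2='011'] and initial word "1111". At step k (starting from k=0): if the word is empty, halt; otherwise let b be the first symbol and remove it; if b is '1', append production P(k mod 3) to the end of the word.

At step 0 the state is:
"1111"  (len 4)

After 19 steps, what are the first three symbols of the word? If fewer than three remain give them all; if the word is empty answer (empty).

gen 0: "1111"  (len 4)
gen 1: "111100"  (len 6)
gen 2: "111000100"  (len 9)
gen 3: "11000100011"  (len 11)
gen 4: "1000100011100"  (len 13)
gen 5: "0001000111000100"  (len 16)
gen 6: "001000111000100"  (len 15)
gen 7: "01000111000100"  (len 14)
gen 8: "1000111000100"  (len 13)
gen 9: "000111000100011"  (len 15)
gen 10: "00111000100011"  (len 14)
gen 11: "0111000100011"  (len 13)
gen 12: "111000100011"  (len 12)
gen 13: "11000100011100"  (len 14)
gen 14: "10001000111000100"  (len 17)
gen 15: "0001000111000100011"  (len 19)
gen 16: "001000111000100011"  (len 18)
gen 17: "01000111000100011"  (len 17)
gen 18: "1000111000100011"  (len 16)
gen 19: "000111000100011100"  (len 18)

000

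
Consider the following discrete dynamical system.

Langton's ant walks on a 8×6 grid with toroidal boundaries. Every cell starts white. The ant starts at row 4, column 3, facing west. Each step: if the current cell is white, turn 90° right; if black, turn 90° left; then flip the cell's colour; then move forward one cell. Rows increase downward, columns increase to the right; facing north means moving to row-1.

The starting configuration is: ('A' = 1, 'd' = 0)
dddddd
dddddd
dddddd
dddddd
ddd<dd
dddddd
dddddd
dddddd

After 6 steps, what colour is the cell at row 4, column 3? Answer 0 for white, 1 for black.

0

gen 0: dddddd
dddddd
dddddd
dddddd
ddd<dd
dddddd
dddddd
dddddd
gen 1: dddddd
dddddd
dddddd
ddd^dd
dddAdd
dddddd
dddddd
dddddd
gen 2: dddddd
dddddd
dddddd
dddA>d
dddAdd
dddddd
dddddd
dddddd
gen 3: dddddd
dddddd
dddddd
dddAAd
dddAvd
dddddd
dddddd
dddddd
gen 4: dddddd
dddddd
dddddd
dddAAd
ddd<Ad
dddddd
dddddd
dddddd
gen 5: dddddd
dddddd
dddddd
dddAAd
ddddAd
dddvdd
dddddd
dddddd
gen 6: dddddd
dddddd
dddddd
dddAAd
ddddAd
dd<Add
dddddd
dddddd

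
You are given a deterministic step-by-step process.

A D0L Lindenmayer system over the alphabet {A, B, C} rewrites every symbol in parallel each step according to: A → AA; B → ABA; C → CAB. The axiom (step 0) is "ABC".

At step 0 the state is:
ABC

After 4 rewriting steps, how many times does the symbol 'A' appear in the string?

83

[0] ABC
[1] AAABACAB
[2] AAAAAAABAAACABAAABA
[3] AAAAAAAAAAAAAAABAAAAAAACABAAABAAAAAAAABAAA
[4] AAAAAAAAAAAAAAAAAAAAAAAAAAAAAAABAAAAAAAAAAAAAAACABAAABAAAAAAAABAAAAAAAAAAAAAAAAAABAAAAAAA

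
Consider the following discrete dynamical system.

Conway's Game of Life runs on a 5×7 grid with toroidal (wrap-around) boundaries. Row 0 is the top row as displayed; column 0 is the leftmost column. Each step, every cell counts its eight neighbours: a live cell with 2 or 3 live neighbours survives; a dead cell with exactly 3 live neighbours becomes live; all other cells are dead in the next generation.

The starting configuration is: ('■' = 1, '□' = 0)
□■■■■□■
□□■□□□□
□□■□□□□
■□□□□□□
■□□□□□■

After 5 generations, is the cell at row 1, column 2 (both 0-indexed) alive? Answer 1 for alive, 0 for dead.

1

0) □■■■■□■
□□■□□□□
□□■□□□□
■□□□□□□
■□□□□□■
1) □■■■□■■
□□□□□□□
□■□□□□□
■■□□□□■
□□■■□■■
2) ■■□■□■■
■■□□□□□
□■□□□□□
□■□□□■■
□□□■□□□
3) □■□□■□■
□□□□□□□
□■■□□□■
■□■□□□□
□■□□□□□
4) ■□□□□□□
□■■□□■□
■■■□□□□
■□■□□□□
□■■□□□□
5) ■□□□□□□
□□■□□□■
■□□■□□■
■□□■□□□
■□■□□□□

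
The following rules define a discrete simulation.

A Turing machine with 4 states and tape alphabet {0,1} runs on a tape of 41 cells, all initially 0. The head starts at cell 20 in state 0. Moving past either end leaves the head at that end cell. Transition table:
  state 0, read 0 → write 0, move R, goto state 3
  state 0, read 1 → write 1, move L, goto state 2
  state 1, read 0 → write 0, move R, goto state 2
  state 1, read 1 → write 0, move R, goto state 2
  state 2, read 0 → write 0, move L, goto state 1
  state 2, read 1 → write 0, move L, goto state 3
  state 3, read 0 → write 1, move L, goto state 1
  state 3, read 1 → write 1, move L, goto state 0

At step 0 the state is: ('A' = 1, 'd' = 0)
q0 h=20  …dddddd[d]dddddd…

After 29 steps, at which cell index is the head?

0) q0 h=20  …dddddd[d]dddddd…
1) q3 h=21  …dddddd[d]dddddd…
2) q1 h=20  …dddddd[d]Addddd…
3) q2 h=21  …dddddd[A]dddddd…
4) q3 h=20  …dddddd[d]dddddd…
5) q1 h=19  …dddddd[d]Addddd…
6) q2 h=20  …dddddd[A]dddddd…
7) q3 h=19  …dddddd[d]dddddd…
8) q1 h=18  …dddddd[d]Addddd…
9) q2 h=19  …dddddd[A]dddddd…
10) q3 h=18  …dddddd[d]dddddd…
11) q1 h=17  …dddddd[d]Addddd…
12) q2 h=18  …dddddd[A]dddddd…
13) q3 h=17  …dddddd[d]dddddd…
14) q1 h=16  …dddddd[d]Addddd…
15) q2 h=17  …dddddd[A]dddddd…
16) q3 h=16  …dddddd[d]dddddd…
17) q1 h=15  …dddddd[d]Addddd…
18) q2 h=16  …dddddd[A]dddddd…
19) q3 h=15  …dddddd[d]dddddd…
20) q1 h=14  …dddddd[d]Addddd…
21) q2 h=15  …dddddd[A]dddddd…
22) q3 h=14  …dddddd[d]dddddd…
23) q1 h=13  …dddddd[d]Addddd…
24) q2 h=14  …dddddd[A]dddddd…
25) q3 h=13  …dddddd[d]dddddd…
26) q1 h=12  …dddddd[d]Addddd…
27) q2 h=13  …dddddd[A]dddddd…
28) q3 h=12  …dddddd[d]dddddd…
29) q1 h=11  …dddddd[d]Addddd…

11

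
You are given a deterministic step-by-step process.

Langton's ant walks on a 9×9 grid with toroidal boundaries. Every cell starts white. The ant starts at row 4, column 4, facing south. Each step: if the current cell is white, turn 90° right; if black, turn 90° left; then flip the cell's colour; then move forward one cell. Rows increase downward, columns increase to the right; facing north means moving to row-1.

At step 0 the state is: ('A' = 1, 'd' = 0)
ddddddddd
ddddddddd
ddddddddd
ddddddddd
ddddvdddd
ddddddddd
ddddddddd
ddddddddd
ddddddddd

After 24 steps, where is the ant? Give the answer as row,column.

[0] ddddddddd
ddddddddd
ddddddddd
ddddddddd
ddddvdddd
ddddddddd
ddddddddd
ddddddddd
ddddddddd
[1] ddddddddd
ddddddddd
ddddddddd
ddddddddd
ddd<Adddd
ddddddddd
ddddddddd
ddddddddd
ddddddddd
[2] ddddddddd
ddddddddd
ddddddddd
ddd^ddddd
dddAAdddd
ddddddddd
ddddddddd
ddddddddd
ddddddddd
[3] ddddddddd
ddddddddd
ddddddddd
dddA>dddd
dddAAdddd
ddddddddd
ddddddddd
ddddddddd
ddddddddd
[4] ddddddddd
ddddddddd
ddddddddd
dddAAdddd
dddAvdddd
ddddddddd
ddddddddd
ddddddddd
ddddddddd
[5] ddddddddd
ddddddddd
ddddddddd
dddAAdddd
dddAd>ddd
ddddddddd
ddddddddd
ddddddddd
ddddddddd
[6] ddddddddd
ddddddddd
ddddddddd
dddAAdddd
dddAdAddd
dddddvddd
ddddddddd
ddddddddd
ddddddddd
[7] ddddddddd
ddddddddd
ddddddddd
dddAAdddd
dddAdAddd
dddd<Addd
ddddddddd
ddddddddd
ddddddddd
[8] ddddddddd
ddddddddd
ddddddddd
dddAAdddd
dddA^Addd
ddddAAddd
ddddddddd
ddddddddd
ddddddddd
[9] ddddddddd
ddddddddd
ddddddddd
dddAAdddd
dddAA>ddd
ddddAAddd
ddddddddd
ddddddddd
ddddddddd
[10] ddddddddd
ddddddddd
ddddddddd
dddAA^ddd
dddAAdddd
ddddAAddd
ddddddddd
ddddddddd
ddddddddd
[11] ddddddddd
ddddddddd
ddddddddd
dddAAA>dd
dddAAdddd
ddddAAddd
ddddddddd
ddddddddd
ddddddddd
[12] ddddddddd
ddddddddd
ddddddddd
dddAAAAdd
dddAAdvdd
ddddAAddd
ddddddddd
ddddddddd
ddddddddd
[13] ddddddddd
ddddddddd
ddddddddd
dddAAAAdd
dddAA<Add
ddddAAddd
ddddddddd
ddddddddd
ddddddddd
[14] ddddddddd
ddddddddd
ddddddddd
dddAA^Add
dddAAAAdd
ddddAAddd
ddddddddd
ddddddddd
ddddddddd
[15] ddddddddd
ddddddddd
ddddddddd
dddA<dAdd
dddAAAAdd
ddddAAddd
ddddddddd
ddddddddd
ddddddddd
[16] ddddddddd
ddddddddd
ddddddddd
dddAddAdd
dddAvAAdd
ddddAAddd
ddddddddd
ddddddddd
ddddddddd
[17] ddddddddd
ddddddddd
ddddddddd
dddAddAdd
dddAd>Add
ddddAAddd
ddddddddd
ddddddddd
ddddddddd
[18] ddddddddd
ddddddddd
ddddddddd
dddAd^Add
dddAddAdd
ddddAAddd
ddddddddd
ddddddddd
ddddddddd
[19] ddddddddd
ddddddddd
ddddddddd
dddAdA>dd
dddAddAdd
ddddAAddd
ddddddddd
ddddddddd
ddddddddd
[20] ddddddddd
ddddddddd
dddddd^dd
dddAdAddd
dddAddAdd
ddddAAddd
ddddddddd
ddddddddd
ddddddddd
[21] ddddddddd
ddddddddd
ddddddA>d
dddAdAddd
dddAddAdd
ddddAAddd
ddddddddd
ddddddddd
ddddddddd
[22] ddddddddd
ddddddddd
ddddddAAd
dddAdAdvd
dddAddAdd
ddddAAddd
ddddddddd
ddddddddd
ddddddddd
[23] ddddddddd
ddddddddd
ddddddAAd
dddAdA<Ad
dddAddAdd
ddddAAddd
ddddddddd
ddddddddd
ddddddddd
[24] ddddddddd
ddddddddd
dddddd^Ad
dddAdAAAd
dddAddAdd
ddddAAddd
ddddddddd
ddddddddd
ddddddddd

2,6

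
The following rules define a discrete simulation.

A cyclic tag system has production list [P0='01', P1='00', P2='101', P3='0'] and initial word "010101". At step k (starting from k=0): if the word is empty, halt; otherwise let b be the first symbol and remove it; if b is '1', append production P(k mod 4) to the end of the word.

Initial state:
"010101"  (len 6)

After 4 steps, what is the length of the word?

0) "010101"  (len 6)
1) "10101"  (len 5)
2) "010100"  (len 6)
3) "10100"  (len 5)
4) "01000"  (len 5)

5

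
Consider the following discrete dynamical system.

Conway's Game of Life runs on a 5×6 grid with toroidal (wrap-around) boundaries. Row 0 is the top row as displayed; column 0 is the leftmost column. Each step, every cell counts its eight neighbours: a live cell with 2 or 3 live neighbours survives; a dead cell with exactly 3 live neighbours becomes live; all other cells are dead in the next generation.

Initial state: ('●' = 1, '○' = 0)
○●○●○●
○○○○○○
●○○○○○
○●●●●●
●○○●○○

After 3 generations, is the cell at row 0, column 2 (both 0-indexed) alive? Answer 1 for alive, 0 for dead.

t=0: ○●○●○●
○○○○○○
●○○○○○
○●●●●●
●○○●○○
t=1: ●○●○●○
●○○○○○
●●●●●●
○●●●●●
○○○○○○
t=2: ○●○○○●
○○○○○○
○○○○○○
○○○○○○
●○○○○○
t=3: ●○○○○○
○○○○○○
○○○○○○
○○○○○○
●○○○○○

0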